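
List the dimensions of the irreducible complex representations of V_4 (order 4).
Dimensions: 1, 1, 1, 1

Working: There are 4 irreducibles (= number of conjugacy classes). Their dimensions d_i satisfy sum d_i^2 = |G| = 4: 1 + 1 + 1 + 1 = 4.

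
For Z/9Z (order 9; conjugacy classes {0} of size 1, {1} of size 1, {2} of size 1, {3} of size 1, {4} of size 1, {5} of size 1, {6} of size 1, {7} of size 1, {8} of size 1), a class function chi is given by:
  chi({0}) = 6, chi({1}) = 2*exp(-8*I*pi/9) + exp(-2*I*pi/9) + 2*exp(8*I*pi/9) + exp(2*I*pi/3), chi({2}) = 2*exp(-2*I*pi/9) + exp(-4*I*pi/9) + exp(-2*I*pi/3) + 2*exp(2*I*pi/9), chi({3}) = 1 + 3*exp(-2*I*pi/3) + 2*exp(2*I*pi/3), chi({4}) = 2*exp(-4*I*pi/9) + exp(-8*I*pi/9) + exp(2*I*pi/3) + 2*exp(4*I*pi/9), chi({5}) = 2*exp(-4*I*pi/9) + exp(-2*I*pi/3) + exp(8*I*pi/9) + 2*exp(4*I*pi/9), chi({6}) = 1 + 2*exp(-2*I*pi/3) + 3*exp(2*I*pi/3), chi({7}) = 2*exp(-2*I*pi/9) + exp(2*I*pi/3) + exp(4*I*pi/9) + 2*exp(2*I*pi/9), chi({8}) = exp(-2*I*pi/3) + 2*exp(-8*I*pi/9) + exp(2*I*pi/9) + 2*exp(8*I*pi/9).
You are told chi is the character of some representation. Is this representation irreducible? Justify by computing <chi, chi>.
Not irreducible (reducible): <chi, chi> = 10 > 1.

Proof sketch: <chi, chi> = (1/|G|) sum_C |C| * |chi(C)|^2 = (1/9)[1*|6|^2 + 1*|2*exp(-8*I*pi/9) + exp(-2*I*pi/9) + 2*exp(8*I*pi/9) + exp(2*I*pi/3)|^2 + 1*|2*exp(-2*I*pi/9) + exp(-4*I*pi/9) + exp(-2*I*pi/3) + 2*exp(2*I*pi/9)|^2 + 1*|1 + 3*exp(-2*I*pi/3) + 2*exp(2*I*pi/3)|^2 + 1*|2*exp(-4*I*pi/9) + exp(-8*I*pi/9) + exp(2*I*pi/3) + 2*exp(4*I*pi/9)|^2 + 1*|2*exp(-4*I*pi/9) + exp(-2*I*pi/3) + exp(8*I*pi/9) + 2*exp(4*I*pi/9)|^2 + 1*|1 + 2*exp(-2*I*pi/3) + 3*exp(2*I*pi/3)|^2 + 1*|2*exp(-2*I*pi/9) + exp(2*I*pi/3) + exp(4*I*pi/9) + 2*exp(2*I*pi/9)|^2 + 1*|exp(-2*I*pi/3) + 2*exp(-8*I*pi/9) + exp(2*I*pi/9) + 2*exp(8*I*pi/9)|^2]
  = (1/9)[(36) + (10 + 6*exp(-2*I*pi/9) + 2*exp(-4*I*pi/9) + 2*exp(-2*I*pi/3) + 3*exp(-8*I*pi/9) + 3*exp(8*I*pi/9) + 2*exp(2*I*pi/3) + 2*exp(4*I*pi/9) + 6*exp(2*I*pi/9)) + (10 + 6*exp(-4*I*pi/9) + 3*exp(-2*I*pi/9) + 2*exp(-2*I*pi/3) + 2*exp(-8*I*pi/9) + 2*exp(8*I*pi/9) + 2*exp(2*I*pi/3) + 3*exp(2*I*pi/9) + 6*exp(4*I*pi/9)) + (3) + (10 + 3*exp(-4*I*pi/9) + 6*exp(-8*I*pi/9) + 2*exp(-2*I*pi/3) + 2*exp(-2*I*pi/9) + 2*exp(2*I*pi/9) + 2*exp(2*I*pi/3) + 6*exp(8*I*pi/9) + 3*exp(4*I*pi/9)) + (10 + 3*exp(-4*I*pi/9) + 6*exp(-8*I*pi/9) + 2*exp(-2*I*pi/3) + 2*exp(-2*I*pi/9) + 2*exp(2*I*pi/9) + 2*exp(2*I*pi/3) + 6*exp(8*I*pi/9) + 3*exp(4*I*pi/9)) + (3) + (10 + 6*exp(-4*I*pi/9) + 3*exp(-2*I*pi/9) + 2*exp(-2*I*pi/3) + 2*exp(-8*I*pi/9) + 2*exp(8*I*pi/9) + 2*exp(2*I*pi/3) + 3*exp(2*I*pi/9) + 6*exp(4*I*pi/9)) + (10 + 6*exp(-2*I*pi/9) + 2*exp(-4*I*pi/9) + 2*exp(-2*I*pi/3) + 3*exp(-8*I*pi/9) + 3*exp(8*I*pi/9) + 2*exp(2*I*pi/3) + 2*exp(4*I*pi/9) + 6*exp(2*I*pi/9))] = 90/9 = 10.
(Exp terms are combined using exp(i*s)*conj(exp(i*t)) = exp(i*(s-t)), and sums of them are collapsed using the identity that for every m > 1 the m distinct m-th roots of unity sum to 0, e.g. 1 + exp(2*I*pi/3) + exp(-2*I*pi/3) = 0.)
A character is irreducible iff <chi, chi> = 1, so this representation is reducible.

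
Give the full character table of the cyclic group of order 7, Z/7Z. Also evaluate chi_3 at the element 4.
Character table of Z/7Z (irreps indexed chi_0,...,chi_6 with chi_k(m) = zeta_7^(k*m), zeta_7 = exp(2*pi*i/7)):
  irrep \ class  {0} (size 1)  {1} (size 1)    {2} (size 1)    {3} (size 1)    {4} (size 1)    {5} (size 1)    {6} (size 1)  
  chi_0          1             1               1               1               1               1               1             
  chi_1          1             exp(2*I*pi/7)   exp(4*I*pi/7)   exp(6*I*pi/7)   exp(-6*I*pi/7)  exp(-4*I*pi/7)  exp(-2*I*pi/7)
  chi_2          1             exp(4*I*pi/7)   exp(-6*I*pi/7)  exp(-2*I*pi/7)  exp(2*I*pi/7)   exp(6*I*pi/7)   exp(-4*I*pi/7)
  chi_3          1             exp(6*I*pi/7)   exp(-2*I*pi/7)  exp(4*I*pi/7)   exp(-4*I*pi/7)  exp(2*I*pi/7)   exp(-6*I*pi/7)
  chi_4          1             exp(-6*I*pi/7)  exp(2*I*pi/7)   exp(-4*I*pi/7)  exp(4*I*pi/7)   exp(-2*I*pi/7)  exp(6*I*pi/7) 
  chi_5          1             exp(-4*I*pi/7)  exp(6*I*pi/7)   exp(2*I*pi/7)   exp(-2*I*pi/7)  exp(-6*I*pi/7)  exp(4*I*pi/7) 
  chi_6          1             exp(-2*I*pi/7)  exp(-4*I*pi/7)  exp(-6*I*pi/7)  exp(6*I*pi/7)   exp(4*I*pi/7)   exp(2*I*pi/7) 

Spot check: chi_3(4) = zeta_7^(3*4) = zeta_7^12 = exp(-4*I*pi/7).

Details: Z/7Z is abelian, so all 7 irreducible complex representations are 1-dimensional. They are given by chi_k(m) = zeta_7^(k*m) for k = 0,...,6. Row orthogonality: sum_m chi_k(m) conj(chi_l(m)) = 7 * [k = l].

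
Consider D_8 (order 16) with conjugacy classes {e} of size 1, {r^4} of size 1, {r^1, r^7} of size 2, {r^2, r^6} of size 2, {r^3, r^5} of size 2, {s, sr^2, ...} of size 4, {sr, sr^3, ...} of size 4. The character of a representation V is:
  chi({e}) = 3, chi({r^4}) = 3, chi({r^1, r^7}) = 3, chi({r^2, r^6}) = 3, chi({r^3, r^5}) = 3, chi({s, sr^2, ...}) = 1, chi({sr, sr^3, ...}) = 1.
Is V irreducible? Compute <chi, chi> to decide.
Not irreducible (reducible): <chi, chi> = 5 > 1.

Proof sketch: <chi, chi> = (1/|G|) sum_C |C| * |chi(C)|^2 = (1/16)[1*|3|^2 + 1*|3|^2 + 2*|3|^2 + 2*|3|^2 + 2*|3|^2 + 4*|1|^2 + 4*|1|^2]
  = (1/16)[(9) + (9) + (18) + (18) + (18) + (4) + (4)] = 80/16 = 5.
A character is irreducible iff <chi, chi> = 1, so this representation is reducible.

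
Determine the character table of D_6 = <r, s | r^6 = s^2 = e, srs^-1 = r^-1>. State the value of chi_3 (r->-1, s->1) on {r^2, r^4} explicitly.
Conjugacy classes: {e} of size 1, {r^3} of size 1, {r^1, r^5} of size 2, {r^2, r^4} of size 2, {s, sr^2, ...} of size 3, {sr, sr^3, ...} of size 3.
Character table:
  irrep \ class              {e} (size 1)  {r^3} (size 1)  {r^1, r^5} (size 2)  {r^2, r^4} (size 2)  {s, sr^2, ...} (size 3)  {sr, sr^3, ...} (size 3)
  chi_1 (triv)               1             1               1                    1                    1                        1                       
  chi_2 (sign: r->1, s->-1)  1             1               1                    1                    -1                       -1                      
  chi_3 (r->-1, s->1)        1             -1              -1                   1                    1                        -1                      
  chi_4 (r->-1, s->-1)       1             -1              -1                   1                    -1                       1                       
  chi_5 (2d, j=1)            2             -2              1                    -1                   0                        0                       
  chi_6 (2d, j=2)            2             2               -1                   -1                   0                        0                       

Spot check: chi_3 (r->-1, s->1) on {r^2, r^4} = 1.

Explanation: D_6 has order 2*6 = 12 with 6 conjugacy classes, hence 6 irreducibles. Sum of squared dims 1 + 1 + 1 + 1 + 4 + 4 = 12 = |G|. Linear characters come from the abelianisation; the 2-dimensional irreps have character r^k -> 2*cos(2*pi*j*k/6), reflections -> 0.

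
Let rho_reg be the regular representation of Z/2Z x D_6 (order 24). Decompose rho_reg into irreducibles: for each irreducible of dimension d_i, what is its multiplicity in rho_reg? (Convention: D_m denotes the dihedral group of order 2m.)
Each irreducible V_i of dimension d_i appears with multiplicity d_i, i.e. rho_reg = (direct sum over all irreducibles V_i) d_i V_i. The irreducible dimensions for Z/2Z x D_6 are 1, 1, 1, 1, 1, 1, 1, 1, 2, 2, 2, 2: 8 irreducibles of dimension 1, each with multiplicity 1; 4 irreducibles of dimension 2, each with multiplicity 2. Total dimension 8*1*1 + 4*2*2 = 24 = |G|.

Derivation: General theorem: in the regular representation of a finite group G, each irreducible appears with multiplicity equal to its dimension. Check: dim(rho_reg) = sum d_i^2 = 1 + 1 + 1 + 1 + 1 + 1 + 1 + 1 + 4 + 4 + 4 + 4 = 24 = |G|.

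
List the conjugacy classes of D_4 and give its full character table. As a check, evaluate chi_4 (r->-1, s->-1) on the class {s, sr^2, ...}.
Conjugacy classes: {e} of size 1, {r^2} of size 1, {r^1, r^3} of size 2, {s, sr^2, ...} of size 2, {sr, sr^3, ...} of size 2.
Character table:
  irrep \ class              {e} (size 1)  {r^2} (size 1)  {r^1, r^3} (size 2)  {s, sr^2, ...} (size 2)  {sr, sr^3, ...} (size 2)
  chi_1 (triv)               1             1               1                    1                        1                       
  chi_2 (sign: r->1, s->-1)  1             1               1                    -1                       -1                      
  chi_3 (r->-1, s->1)        1             1               -1                   1                        -1                      
  chi_4 (r->-1, s->-1)       1             1               -1                   -1                       1                       
  chi_5 (2d, j=1)            2             -2              0                    0                        0                       

Spot check: chi_4 (r->-1, s->-1) on {s, sr^2, ...} = -1.

Justification: D_4 has order 2*4 = 8 with 5 conjugacy classes, hence 5 irreducibles. Sum of squared dims 1 + 1 + 1 + 1 + 4 = 8 = |G|. Linear characters come from the abelianisation; the 2-dimensional irreps have character r^k -> 2*cos(2*pi*j*k/4), reflections -> 0.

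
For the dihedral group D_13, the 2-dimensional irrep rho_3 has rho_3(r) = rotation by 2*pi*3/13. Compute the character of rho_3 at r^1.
chi_{rho_3}(r^1) = 2*cos(2*pi*3*1/13) = 2*cos(6*pi/13)

Justification: rho_3(r^1) is rotation by angle 2*pi*3*1/13, whose trace is 2*cos(2*pi*3*1/13) = 2*cos(6*pi/13).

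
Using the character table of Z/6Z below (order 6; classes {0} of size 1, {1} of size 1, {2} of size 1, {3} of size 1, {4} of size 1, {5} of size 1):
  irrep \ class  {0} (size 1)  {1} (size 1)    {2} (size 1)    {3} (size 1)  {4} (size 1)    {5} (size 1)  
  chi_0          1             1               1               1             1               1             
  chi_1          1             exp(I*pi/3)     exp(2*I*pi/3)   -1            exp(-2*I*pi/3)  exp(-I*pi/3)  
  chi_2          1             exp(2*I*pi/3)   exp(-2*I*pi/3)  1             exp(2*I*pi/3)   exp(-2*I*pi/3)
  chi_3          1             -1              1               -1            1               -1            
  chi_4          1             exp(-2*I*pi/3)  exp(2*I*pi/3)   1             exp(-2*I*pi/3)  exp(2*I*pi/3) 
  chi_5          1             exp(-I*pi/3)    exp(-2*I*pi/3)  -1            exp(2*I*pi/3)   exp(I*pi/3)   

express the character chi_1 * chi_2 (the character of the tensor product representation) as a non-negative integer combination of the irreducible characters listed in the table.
chi_1 tensor chi_2 = chi_3 (all other irreducibles have multiplicity 0).

Proof sketch: The character of a tensor product is the pointwise product (chi_1 * chi_2)(C) = chi_1(C) * chi_2(C):
  {0}: (1)*(1), {1}: (exp(I*pi/3))*(exp(2*I*pi/3)), {2}: (exp(2*I*pi/3))*(exp(-2*I*pi/3)), {3}: (-1)*(1), {4}: (exp(-2*I*pi/3))*(exp(2*I*pi/3)), {5}: (exp(-I*pi/3))*(exp(-2*I*pi/3))
so (chi_1 * chi_2) takes values
  {0} -> 1, {1} -> -1, {2} -> 1, {3} -> -1, {4} -> 1, {5} -> -1.
Now take the inner product of this character with each irreducible chi from the table, <chi_1*chi_2, chi> = (1/6) sum_C |C| (chi_1*chi_2)(C) conj(chi(C)):
  <chi_1*chi_2, chi_0> = (1/6)[1*(1)*conj(1) + 1*(-1)*conj(1) + 1*(1)*conj(1) + 1*(-1)*conj(1) + 1*(1)*conj(1) + 1*(-1)*conj(1)]
      = (1/6)[(1) + (-1) + (1) + (-1) + (1) + (-1)] = 0/6 = 0
  <chi_1*chi_2, chi_1> = (1/6)[1*(1)*conj(1) + 1*(-1)*conj(exp(I*pi/3)) + 1*(1)*conj(exp(2*I*pi/3)) + 1*(-1)*conj(-1) + 1*(1)*conj(exp(-2*I*pi/3)) + 1*(-1)*conj(exp(-I*pi/3))]
      = (1/6)[(1) + (-exp(-I*pi/3)) + (exp(-2*I*pi/3)) + (1) + (exp(2*I*pi/3)) + (-exp(I*pi/3))] = 0/6 = 0
  <chi_1*chi_2, chi_2> = (1/6)[1*(1)*conj(1) + 1*(-1)*conj(exp(2*I*pi/3)) + 1*(1)*conj(exp(-2*I*pi/3)) + 1*(-1)*conj(1) + 1*(1)*conj(exp(2*I*pi/3)) + 1*(-1)*conj(exp(-2*I*pi/3))]
      = (1/6)[(1) + (-exp(-2*I*pi/3)) + (exp(2*I*pi/3)) + (-1) + (exp(-2*I*pi/3)) + (-exp(2*I*pi/3))] = 0/6 = 0
  <chi_1*chi_2, chi_3> = (1/6)[1*(1)*conj(1) + 1*(-1)*conj(-1) + 1*(1)*conj(1) + 1*(-1)*conj(-1) + 1*(1)*conj(1) + 1*(-1)*conj(-1)]
      = (1/6)[(1) + (1) + (1) + (1) + (1) + (1)] = 6/6 = 1
  <chi_1*chi_2, chi_4> = (1/6)[1*(1)*conj(1) + 1*(-1)*conj(exp(-2*I*pi/3)) + 1*(1)*conj(exp(2*I*pi/3)) + 1*(-1)*conj(1) + 1*(1)*conj(exp(-2*I*pi/3)) + 1*(-1)*conj(exp(2*I*pi/3))]
      = (1/6)[(1) + (-exp(2*I*pi/3)) + (exp(-2*I*pi/3)) + (-1) + (exp(2*I*pi/3)) + (-exp(-2*I*pi/3))] = 0/6 = 0
  <chi_1*chi_2, chi_5> = (1/6)[1*(1)*conj(1) + 1*(-1)*conj(exp(-I*pi/3)) + 1*(1)*conj(exp(-2*I*pi/3)) + 1*(-1)*conj(-1) + 1*(1)*conj(exp(2*I*pi/3)) + 1*(-1)*conj(exp(I*pi/3))]
      = (1/6)[(1) + (-exp(I*pi/3)) + (exp(2*I*pi/3)) + (1) + (exp(-2*I*pi/3)) + (-exp(-I*pi/3))] = 0/6 = 0
(Exp terms are combined using exp(i*s)*conj(exp(i*t)) = exp(i*(s-t)), and sums of them are collapsed using the identity that for every m > 1 the m distinct m-th roots of unity sum to 0, e.g. 1 + exp(2*I*pi/3) + exp(-2*I*pi/3) = 0.)
Hence the multiplicities are chi_3: 1. Dimension check: dim(chi_1)*dim(chi_2) = 1*1 = 1 and sum (mult * dim) = 1*1 = 1.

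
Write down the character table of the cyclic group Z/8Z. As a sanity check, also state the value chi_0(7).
Character table of Z/8Z (irreps indexed chi_0,...,chi_7 with chi_k(m) = zeta_8^(k*m), zeta_8 = exp(2*pi*i/8)):
  irrep \ class  {0} (size 1)  {1} (size 1)    {2} (size 1)  {3} (size 1)    {4} (size 1)  {5} (size 1)    {6} (size 1)  {7} (size 1)  
  chi_0          1             1               1             1               1             1               1             1             
  chi_1          1             exp(I*pi/4)     I             exp(3*I*pi/4)   -1            exp(-3*I*pi/4)  -I            exp(-I*pi/4)  
  chi_2          1             I               -1            -I              1             I               -1            -I            
  chi_3          1             exp(3*I*pi/4)   -I            exp(I*pi/4)     -1            exp(-I*pi/4)    I             exp(-3*I*pi/4)
  chi_4          1             -1              1             -1              1             -1              1             -1            
  chi_5          1             exp(-3*I*pi/4)  I             exp(-I*pi/4)    -1            exp(I*pi/4)     -I            exp(3*I*pi/4) 
  chi_6          1             -I              -1            I               1             -I              -1            I             
  chi_7          1             exp(-I*pi/4)    -I            exp(-3*I*pi/4)  -1            exp(3*I*pi/4)   I             exp(I*pi/4)   

Spot check: chi_0(7) = zeta_8^(0*7) = zeta_8^0 = 1.

Derivation: Z/8Z is abelian, so all 8 irreducible complex representations are 1-dimensional. They are given by chi_k(m) = zeta_8^(k*m) for k = 0,...,7. Row orthogonality: sum_m chi_k(m) conj(chi_l(m)) = 8 * [k = l].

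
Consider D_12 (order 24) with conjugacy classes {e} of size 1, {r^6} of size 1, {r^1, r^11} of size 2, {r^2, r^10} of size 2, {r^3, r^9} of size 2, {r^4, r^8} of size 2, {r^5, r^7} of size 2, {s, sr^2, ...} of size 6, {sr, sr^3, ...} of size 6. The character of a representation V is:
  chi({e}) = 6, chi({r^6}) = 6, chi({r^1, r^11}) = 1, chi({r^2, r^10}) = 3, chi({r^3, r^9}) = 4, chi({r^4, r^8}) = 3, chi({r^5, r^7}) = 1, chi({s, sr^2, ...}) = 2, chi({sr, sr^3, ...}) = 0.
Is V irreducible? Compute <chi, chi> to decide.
Not irreducible (reducible): <chi, chi> = 7 > 1.

Why: <chi, chi> = (1/|G|) sum_C |C| * |chi(C)|^2 = (1/24)[1*|6|^2 + 1*|6|^2 + 2*|1|^2 + 2*|3|^2 + 2*|4|^2 + 2*|3|^2 + 2*|1|^2 + 6*|2|^2 + 6*|0|^2]
  = (1/24)[(36) + (36) + (2) + (18) + (32) + (18) + (2) + (24) + (0)] = 168/24 = 7.
A character is irreducible iff <chi, chi> = 1, so this representation is reducible.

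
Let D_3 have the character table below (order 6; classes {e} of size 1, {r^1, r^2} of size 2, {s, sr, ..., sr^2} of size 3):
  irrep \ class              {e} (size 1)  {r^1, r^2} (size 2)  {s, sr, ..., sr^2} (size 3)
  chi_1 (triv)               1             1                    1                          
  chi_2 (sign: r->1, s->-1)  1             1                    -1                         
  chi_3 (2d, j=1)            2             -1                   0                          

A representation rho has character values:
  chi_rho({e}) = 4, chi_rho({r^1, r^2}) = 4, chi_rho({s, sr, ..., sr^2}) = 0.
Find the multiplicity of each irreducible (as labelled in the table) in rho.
Multiplicities: chi_1: 2, chi_2: 2, chi_3: 0.

Why: Use <chi_rho, chi> = (1/|G|) sum_C |C| * chi_rho(C) * conj(chi(C)) with |G| = 6 for each irreducible chi in the table:
  <chi_rho, chi_1> = (1/6)[1*(4)*conj(1) + 2*(4)*conj(1) + 3*(0)*conj(1)]
      = (1/6)[(4) + (8) + (0)] = 12/6 = 2
  <chi_rho, chi_2> = (1/6)[1*(4)*conj(1) + 2*(4)*conj(1) + 3*(0)*conj(-1)]
      = (1/6)[(4) + (8) + (0)] = 12/6 = 2
  <chi_rho, chi_3> = (1/6)[1*(4)*conj(2) + 2*(4)*conj(-1) + 3*(0)*conj(0)]
      = (1/6)[(8) + (-8) + (0)] = 0/6 = 0
Dimension check: dim(rho) = sum (mult * dim) = 2*1 + 2*1 + 0*2 = 4 = chi_rho(e) = 4.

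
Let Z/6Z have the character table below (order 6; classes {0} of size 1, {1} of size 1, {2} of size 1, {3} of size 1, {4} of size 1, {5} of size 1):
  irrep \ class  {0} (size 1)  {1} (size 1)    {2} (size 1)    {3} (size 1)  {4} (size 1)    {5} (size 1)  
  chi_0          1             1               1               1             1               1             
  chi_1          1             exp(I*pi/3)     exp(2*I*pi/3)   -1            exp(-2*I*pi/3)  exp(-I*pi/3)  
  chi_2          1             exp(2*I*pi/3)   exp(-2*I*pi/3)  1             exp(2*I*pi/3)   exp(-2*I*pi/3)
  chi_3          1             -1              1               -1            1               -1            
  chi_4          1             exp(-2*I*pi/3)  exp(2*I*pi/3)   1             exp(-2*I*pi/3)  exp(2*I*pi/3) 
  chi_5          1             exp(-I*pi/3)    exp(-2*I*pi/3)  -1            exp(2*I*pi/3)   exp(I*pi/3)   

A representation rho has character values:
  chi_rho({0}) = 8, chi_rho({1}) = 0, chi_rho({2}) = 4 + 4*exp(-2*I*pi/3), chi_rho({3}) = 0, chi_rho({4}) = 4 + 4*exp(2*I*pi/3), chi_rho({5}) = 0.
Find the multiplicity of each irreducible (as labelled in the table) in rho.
Multiplicities: chi_0: 2, chi_1: 0, chi_2: 2, chi_3: 2, chi_4: 0, chi_5: 2.

Justification: Use <chi_rho, chi> = (1/|G|) sum_C |C| * chi_rho(C) * conj(chi(C)) with |G| = 6 for each irreducible chi in the table:
  <chi_rho, chi_0> = (1/6)[1*(8)*conj(1) + 1*(0)*conj(1) + 1*(4 + 4*exp(-2*I*pi/3))*conj(1) + 1*(0)*conj(1) + 1*(4 + 4*exp(2*I*pi/3))*conj(1) + 1*(0)*conj(1)]
      = (1/6)[(8) + (0) + (4 + 4*exp(-2*I*pi/3)) + (0) + (4 + 4*exp(2*I*pi/3)) + (0)] = 12/6 = 2
  <chi_rho, chi_1> = (1/6)[1*(8)*conj(1) + 1*(0)*conj(exp(I*pi/3)) + 1*(4 + 4*exp(-2*I*pi/3))*conj(exp(2*I*pi/3)) + 1*(0)*conj(-1) + 1*(4 + 4*exp(2*I*pi/3))*conj(exp(-2*I*pi/3)) + 1*(0)*conj(exp(-I*pi/3))]
      = (1/6)[(8) + (0) + (-4) + (0) + (-4) + (0)] = 0/6 = 0
  <chi_rho, chi_2> = (1/6)[1*(8)*conj(1) + 1*(0)*conj(exp(2*I*pi/3)) + 1*(4 + 4*exp(-2*I*pi/3))*conj(exp(-2*I*pi/3)) + 1*(0)*conj(1) + 1*(4 + 4*exp(2*I*pi/3))*conj(exp(2*I*pi/3)) + 1*(0)*conj(exp(-2*I*pi/3))]
      = (1/6)[(8) + (0) + (4 + 4*exp(2*I*pi/3)) + (0) + (4 + 4*exp(-2*I*pi/3)) + (0)] = 12/6 = 2
  <chi_rho, chi_3> = (1/6)[1*(8)*conj(1) + 1*(0)*conj(-1) + 1*(4 + 4*exp(-2*I*pi/3))*conj(1) + 1*(0)*conj(-1) + 1*(4 + 4*exp(2*I*pi/3))*conj(1) + 1*(0)*conj(-1)]
      = (1/6)[(8) + (0) + (4 + 4*exp(-2*I*pi/3)) + (0) + (4 + 4*exp(2*I*pi/3)) + (0)] = 12/6 = 2
  <chi_rho, chi_4> = (1/6)[1*(8)*conj(1) + 1*(0)*conj(exp(-2*I*pi/3)) + 1*(4 + 4*exp(-2*I*pi/3))*conj(exp(2*I*pi/3)) + 1*(0)*conj(1) + 1*(4 + 4*exp(2*I*pi/3))*conj(exp(-2*I*pi/3)) + 1*(0)*conj(exp(2*I*pi/3))]
      = (1/6)[(8) + (0) + (-4) + (0) + (-4) + (0)] = 0/6 = 0
  <chi_rho, chi_5> = (1/6)[1*(8)*conj(1) + 1*(0)*conj(exp(-I*pi/3)) + 1*(4 + 4*exp(-2*I*pi/3))*conj(exp(-2*I*pi/3)) + 1*(0)*conj(-1) + 1*(4 + 4*exp(2*I*pi/3))*conj(exp(2*I*pi/3)) + 1*(0)*conj(exp(I*pi/3))]
      = (1/6)[(8) + (0) + (4 + 4*exp(2*I*pi/3)) + (0) + (4 + 4*exp(-2*I*pi/3)) + (0)] = 12/6 = 2
(Exp terms are combined using exp(i*s)*conj(exp(i*t)) = exp(i*(s-t)), and sums of them are collapsed using the identity that for every m > 1 the m distinct m-th roots of unity sum to 0, e.g. 1 + exp(2*I*pi/3) + exp(-2*I*pi/3) = 0.)
Dimension check: dim(rho) = sum (mult * dim) = 2*1 + 0*1 + 2*1 + 2*1 + 0*1 + 2*1 = 8 = chi_rho(e) = 8.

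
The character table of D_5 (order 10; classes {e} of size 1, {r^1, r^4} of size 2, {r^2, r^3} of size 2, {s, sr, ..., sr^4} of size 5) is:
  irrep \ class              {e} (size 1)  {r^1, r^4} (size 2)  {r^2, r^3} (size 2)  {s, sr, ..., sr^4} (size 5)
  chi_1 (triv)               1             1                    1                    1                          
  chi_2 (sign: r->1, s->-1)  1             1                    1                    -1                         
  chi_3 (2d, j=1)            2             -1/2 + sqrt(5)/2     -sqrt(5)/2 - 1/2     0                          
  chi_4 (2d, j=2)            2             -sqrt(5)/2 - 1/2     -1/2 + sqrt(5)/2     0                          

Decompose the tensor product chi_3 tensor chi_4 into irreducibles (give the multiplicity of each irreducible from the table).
chi_3 tensor chi_4 = chi_3 + chi_4 (all other irreducibles have multiplicity 0).

Derivation: The character of a tensor product is the pointwise product (chi_3 * chi_4)(C) = chi_3(C) * chi_4(C):
  {e}: (2)*(2), {r^1, r^4}: (-1/2 + sqrt(5)/2)*(-sqrt(5)/2 - 1/2), {r^2, r^3}: (-sqrt(5)/2 - 1/2)*(-1/2 + sqrt(5)/2), {s, sr, ..., sr^4}: (0)*(0)
so (chi_3 * chi_4) takes values
  {e} -> 4, {r^1, r^4} -> -1, {r^2, r^3} -> -1, {s, sr, ..., sr^4} -> 0.
Now take the inner product of this character with each irreducible chi from the table, <chi_3*chi_4, chi> = (1/10) sum_C |C| (chi_3*chi_4)(C) conj(chi(C)):
  <chi_3*chi_4, chi_1> = (1/10)[1*(4)*conj(1) + 2*(-1)*conj(1) + 2*(-1)*conj(1) + 5*(0)*conj(1)]
      = (1/10)[(4) + (-2) + (-2) + (0)] = 0/10 = 0
  <chi_3*chi_4, chi_2> = (1/10)[1*(4)*conj(1) + 2*(-1)*conj(1) + 2*(-1)*conj(1) + 5*(0)*conj(-1)]
      = (1/10)[(4) + (-2) + (-2) + (0)] = 0/10 = 0
  <chi_3*chi_4, chi_3> = (1/10)[1*(4)*conj(2) + 2*(-1)*conj(-1/2 + sqrt(5)/2) + 2*(-1)*conj(-sqrt(5)/2 - 1/2) + 5*(0)*conj(0)]
      = (1/10)[(8) + (1 - sqrt(5)) + (1 + sqrt(5)) + (0)] = 10/10 = 1
  <chi_3*chi_4, chi_4> = (1/10)[1*(4)*conj(2) + 2*(-1)*conj(-sqrt(5)/2 - 1/2) + 2*(-1)*conj(-1/2 + sqrt(5)/2) + 5*(0)*conj(0)]
      = (1/10)[(8) + (1 + sqrt(5)) + (1 - sqrt(5)) + (0)] = 10/10 = 1
Hence the multiplicities are chi_3: 1, chi_4: 1. Dimension check: dim(chi_3)*dim(chi_4) = 2*2 = 4 and sum (mult * dim) = 1*2 + 1*2 = 4.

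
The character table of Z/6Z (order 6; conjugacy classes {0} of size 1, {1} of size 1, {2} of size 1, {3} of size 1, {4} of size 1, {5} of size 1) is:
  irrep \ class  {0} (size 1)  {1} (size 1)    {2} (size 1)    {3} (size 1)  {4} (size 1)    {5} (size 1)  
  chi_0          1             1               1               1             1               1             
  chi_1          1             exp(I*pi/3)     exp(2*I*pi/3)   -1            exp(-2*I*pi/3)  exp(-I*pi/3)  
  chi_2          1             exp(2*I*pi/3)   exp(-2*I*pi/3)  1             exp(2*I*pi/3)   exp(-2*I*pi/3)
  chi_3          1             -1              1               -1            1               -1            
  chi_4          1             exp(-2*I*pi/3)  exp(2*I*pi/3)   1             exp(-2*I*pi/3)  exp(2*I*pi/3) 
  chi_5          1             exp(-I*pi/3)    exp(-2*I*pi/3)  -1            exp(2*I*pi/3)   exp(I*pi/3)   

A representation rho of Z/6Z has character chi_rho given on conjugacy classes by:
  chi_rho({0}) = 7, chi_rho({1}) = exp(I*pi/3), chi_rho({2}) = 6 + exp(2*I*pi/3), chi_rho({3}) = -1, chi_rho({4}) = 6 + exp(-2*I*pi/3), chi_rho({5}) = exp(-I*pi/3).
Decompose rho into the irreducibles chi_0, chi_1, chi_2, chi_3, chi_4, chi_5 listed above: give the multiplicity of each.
Multiplicities: chi_0: 3, chi_1: 1, chi_2: 0, chi_3: 3, chi_4: 0, chi_5: 0.

Working: Use <chi_rho, chi> = (1/|G|) sum_C |C| * chi_rho(C) * conj(chi(C)) with |G| = 6 for each irreducible chi in the table:
  <chi_rho, chi_0> = (1/6)[1*(7)*conj(1) + 1*(exp(I*pi/3))*conj(1) + 1*(6 + exp(2*I*pi/3))*conj(1) + 1*(-1)*conj(1) + 1*(6 + exp(-2*I*pi/3))*conj(1) + 1*(exp(-I*pi/3))*conj(1)]
      = (1/6)[(7) + (exp(I*pi/3)) + (6 + exp(2*I*pi/3)) + (-1) + (6 + exp(-2*I*pi/3)) + (exp(-I*pi/3))] = 18/6 = 3
  <chi_rho, chi_1> = (1/6)[1*(7)*conj(1) + 1*(exp(I*pi/3))*conj(exp(I*pi/3)) + 1*(6 + exp(2*I*pi/3))*conj(exp(2*I*pi/3)) + 1*(-1)*conj(-1) + 1*(6 + exp(-2*I*pi/3))*conj(exp(-2*I*pi/3)) + 1*(exp(-I*pi/3))*conj(exp(-I*pi/3))]
      = (1/6)[(7) + (1) + (1 + 6*exp(-2*I*pi/3)) + (1) + (1 + 6*exp(2*I*pi/3)) + (1)] = 6/6 = 1
  <chi_rho, chi_2> = (1/6)[1*(7)*conj(1) + 1*(exp(I*pi/3))*conj(exp(2*I*pi/3)) + 1*(6 + exp(2*I*pi/3))*conj(exp(-2*I*pi/3)) + 1*(-1)*conj(1) + 1*(6 + exp(-2*I*pi/3))*conj(exp(2*I*pi/3)) + 1*(exp(-I*pi/3))*conj(exp(-2*I*pi/3))]
      = (1/6)[(7) + (exp(-I*pi/3)) + (exp(-2*I*pi/3) + 6*exp(2*I*pi/3)) + (-1) + (6*exp(-2*I*pi/3) + exp(2*I*pi/3)) + (exp(I*pi/3))] = 0/6 = 0
  <chi_rho, chi_3> = (1/6)[1*(7)*conj(1) + 1*(exp(I*pi/3))*conj(-1) + 1*(6 + exp(2*I*pi/3))*conj(1) + 1*(-1)*conj(-1) + 1*(6 + exp(-2*I*pi/3))*conj(1) + 1*(exp(-I*pi/3))*conj(-1)]
      = (1/6)[(7) + (-exp(I*pi/3)) + (6 + exp(2*I*pi/3)) + (1) + (6 + exp(-2*I*pi/3)) + (-exp(-I*pi/3))] = 18/6 = 3
  <chi_rho, chi_4> = (1/6)[1*(7)*conj(1) + 1*(exp(I*pi/3))*conj(exp(-2*I*pi/3)) + 1*(6 + exp(2*I*pi/3))*conj(exp(2*I*pi/3)) + 1*(-1)*conj(1) + 1*(6 + exp(-2*I*pi/3))*conj(exp(-2*I*pi/3)) + 1*(exp(-I*pi/3))*conj(exp(2*I*pi/3))]
      = (1/6)[(7) + (-1) + (1 + 6*exp(-2*I*pi/3)) + (-1) + (1 + 6*exp(2*I*pi/3)) + (-1)] = 0/6 = 0
  <chi_rho, chi_5> = (1/6)[1*(7)*conj(1) + 1*(exp(I*pi/3))*conj(exp(-I*pi/3)) + 1*(6 + exp(2*I*pi/3))*conj(exp(-2*I*pi/3)) + 1*(-1)*conj(-1) + 1*(6 + exp(-2*I*pi/3))*conj(exp(2*I*pi/3)) + 1*(exp(-I*pi/3))*conj(exp(I*pi/3))]
      = (1/6)[(7) + (exp(2*I*pi/3)) + (exp(-2*I*pi/3) + 6*exp(2*I*pi/3)) + (1) + (6*exp(-2*I*pi/3) + exp(2*I*pi/3)) + (exp(-2*I*pi/3))] = 0/6 = 0
(Exp terms are combined using exp(i*s)*conj(exp(i*t)) = exp(i*(s-t)), and sums of them are collapsed using the identity that for every m > 1 the m distinct m-th roots of unity sum to 0, e.g. 1 + exp(2*I*pi/3) + exp(-2*I*pi/3) = 0.)
Dimension check: dim(rho) = sum (mult * dim) = 3*1 + 1*1 + 0*1 + 3*1 + 0*1 + 0*1 = 7 = chi_rho(e) = 7.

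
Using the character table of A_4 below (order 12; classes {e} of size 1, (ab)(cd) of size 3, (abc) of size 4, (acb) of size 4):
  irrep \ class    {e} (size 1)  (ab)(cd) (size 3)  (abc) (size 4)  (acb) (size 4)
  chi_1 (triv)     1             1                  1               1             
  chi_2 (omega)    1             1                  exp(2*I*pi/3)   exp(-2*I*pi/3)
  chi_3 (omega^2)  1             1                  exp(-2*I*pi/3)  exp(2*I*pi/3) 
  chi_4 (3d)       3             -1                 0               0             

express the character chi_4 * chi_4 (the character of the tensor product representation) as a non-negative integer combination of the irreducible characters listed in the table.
chi_4 tensor chi_4 = chi_1 + chi_2 + chi_3 + 2*chi_4 (all other irreducibles have multiplicity 0).

Explanation: The character of a tensor product is the pointwise product (chi_4 * chi_4)(C) = chi_4(C) * chi_4(C):
  {e}: (3)*(3), (ab)(cd): (-1)*(-1), (abc): (0)*(0), (acb): (0)*(0)
so (chi_4 * chi_4) takes values
  {e} -> 9, (ab)(cd) -> 1, (abc) -> 0, (acb) -> 0.
Now take the inner product of this character with each irreducible chi from the table, <chi_4*chi_4, chi> = (1/12) sum_C |C| (chi_4*chi_4)(C) conj(chi(C)):
  <chi_4*chi_4, chi_1> = (1/12)[1*(9)*conj(1) + 3*(1)*conj(1) + 4*(0)*conj(1) + 4*(0)*conj(1)]
      = (1/12)[(9) + (3) + (0) + (0)] = 12/12 = 1
  <chi_4*chi_4, chi_2> = (1/12)[1*(9)*conj(1) + 3*(1)*conj(1) + 4*(0)*conj(exp(2*I*pi/3)) + 4*(0)*conj(exp(-2*I*pi/3))]
      = (1/12)[(9) + (3) + (0) + (0)] = 12/12 = 1
  <chi_4*chi_4, chi_3> = (1/12)[1*(9)*conj(1) + 3*(1)*conj(1) + 4*(0)*conj(exp(-2*I*pi/3)) + 4*(0)*conj(exp(2*I*pi/3))]
      = (1/12)[(9) + (3) + (0) + (0)] = 12/12 = 1
  <chi_4*chi_4, chi_4> = (1/12)[1*(9)*conj(3) + 3*(1)*conj(-1) + 4*(0)*conj(0) + 4*(0)*conj(0)]
      = (1/12)[(27) + (-3) + (0) + (0)] = 24/12 = 2
(Exp terms are combined using exp(i*s)*conj(exp(i*t)) = exp(i*(s-t)), and sums of them are collapsed using the identity that for every m > 1 the m distinct m-th roots of unity sum to 0, e.g. 1 + exp(2*I*pi/3) + exp(-2*I*pi/3) = 0.)
Hence the multiplicities are chi_1: 1, chi_2: 1, chi_3: 1, chi_4: 2. Dimension check: dim(chi_4)*dim(chi_4) = 3*3 = 9 and sum (mult * dim) = 1*1 + 1*1 + 1*1 + 2*3 = 9.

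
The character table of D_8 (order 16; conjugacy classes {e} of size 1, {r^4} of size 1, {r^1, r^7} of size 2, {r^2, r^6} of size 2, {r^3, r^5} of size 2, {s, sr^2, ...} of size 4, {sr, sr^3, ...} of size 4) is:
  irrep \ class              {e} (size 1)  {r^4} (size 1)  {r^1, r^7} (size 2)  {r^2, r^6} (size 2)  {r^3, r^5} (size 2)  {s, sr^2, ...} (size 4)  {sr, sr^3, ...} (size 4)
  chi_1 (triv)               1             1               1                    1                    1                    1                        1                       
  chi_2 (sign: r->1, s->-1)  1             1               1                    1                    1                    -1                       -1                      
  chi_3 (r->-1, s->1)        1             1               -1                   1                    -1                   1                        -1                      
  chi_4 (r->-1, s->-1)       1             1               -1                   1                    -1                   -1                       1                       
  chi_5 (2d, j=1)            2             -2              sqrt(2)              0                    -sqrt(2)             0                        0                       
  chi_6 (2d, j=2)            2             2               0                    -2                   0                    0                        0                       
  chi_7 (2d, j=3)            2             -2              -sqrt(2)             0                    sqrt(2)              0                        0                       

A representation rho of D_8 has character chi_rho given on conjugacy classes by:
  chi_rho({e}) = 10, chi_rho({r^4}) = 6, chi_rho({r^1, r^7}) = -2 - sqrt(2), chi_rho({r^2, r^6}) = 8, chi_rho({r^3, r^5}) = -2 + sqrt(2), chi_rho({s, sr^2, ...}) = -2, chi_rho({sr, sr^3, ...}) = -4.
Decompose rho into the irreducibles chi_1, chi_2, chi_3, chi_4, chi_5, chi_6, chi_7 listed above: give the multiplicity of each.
Multiplicities: chi_1: 0, chi_2: 3, chi_3: 3, chi_4: 2, chi_5: 0, chi_6: 0, chi_7: 1.

Details: Use <chi_rho, chi> = (1/|G|) sum_C |C| * chi_rho(C) * conj(chi(C)) with |G| = 16 for each irreducible chi in the table:
  <chi_rho, chi_1> = (1/16)[1*(10)*conj(1) + 1*(6)*conj(1) + 2*(-2 - sqrt(2))*conj(1) + 2*(8)*conj(1) + 2*(-2 + sqrt(2))*conj(1) + 4*(-2)*conj(1) + 4*(-4)*conj(1)]
      = (1/16)[(10) + (6) + (-4 - 2*sqrt(2)) + (16) + (-4 + 2*sqrt(2)) + (-8) + (-16)] = 0/16 = 0
  <chi_rho, chi_2> = (1/16)[1*(10)*conj(1) + 1*(6)*conj(1) + 2*(-2 - sqrt(2))*conj(1) + 2*(8)*conj(1) + 2*(-2 + sqrt(2))*conj(1) + 4*(-2)*conj(-1) + 4*(-4)*conj(-1)]
      = (1/16)[(10) + (6) + (-4 - 2*sqrt(2)) + (16) + (-4 + 2*sqrt(2)) + (8) + (16)] = 48/16 = 3
  <chi_rho, chi_3> = (1/16)[1*(10)*conj(1) + 1*(6)*conj(1) + 2*(-2 - sqrt(2))*conj(-1) + 2*(8)*conj(1) + 2*(-2 + sqrt(2))*conj(-1) + 4*(-2)*conj(1) + 4*(-4)*conj(-1)]
      = (1/16)[(10) + (6) + (2*sqrt(2) + 4) + (16) + (4 - 2*sqrt(2)) + (-8) + (16)] = 48/16 = 3
  <chi_rho, chi_4> = (1/16)[1*(10)*conj(1) + 1*(6)*conj(1) + 2*(-2 - sqrt(2))*conj(-1) + 2*(8)*conj(1) + 2*(-2 + sqrt(2))*conj(-1) + 4*(-2)*conj(-1) + 4*(-4)*conj(1)]
      = (1/16)[(10) + (6) + (2*sqrt(2) + 4) + (16) + (4 - 2*sqrt(2)) + (8) + (-16)] = 32/16 = 2
  <chi_rho, chi_5> = (1/16)[1*(10)*conj(2) + 1*(6)*conj(-2) + 2*(-2 - sqrt(2))*conj(sqrt(2)) + 2*(8)*conj(0) + 2*(-2 + sqrt(2))*conj(-sqrt(2)) + 4*(-2)*conj(0) + 4*(-4)*conj(0)]
      = (1/16)[(20) + (-12) + (-4*sqrt(2) - 4) + (0) + (-4 + 4*sqrt(2)) + (0) + (0)] = 0/16 = 0
  <chi_rho, chi_6> = (1/16)[1*(10)*conj(2) + 1*(6)*conj(2) + 2*(-2 - sqrt(2))*conj(0) + 2*(8)*conj(-2) + 2*(-2 + sqrt(2))*conj(0) + 4*(-2)*conj(0) + 4*(-4)*conj(0)]
      = (1/16)[(20) + (12) + (0) + (-32) + (0) + (0) + (0)] = 0/16 = 0
  <chi_rho, chi_7> = (1/16)[1*(10)*conj(2) + 1*(6)*conj(-2) + 2*(-2 - sqrt(2))*conj(-sqrt(2)) + 2*(8)*conj(0) + 2*(-2 + sqrt(2))*conj(sqrt(2)) + 4*(-2)*conj(0) + 4*(-4)*conj(0)]
      = (1/16)[(20) + (-12) + (4 + 4*sqrt(2)) + (0) + (4 - 4*sqrt(2)) + (0) + (0)] = 16/16 = 1
Dimension check: dim(rho) = sum (mult * dim) = 0*1 + 3*1 + 3*1 + 2*1 + 0*2 + 0*2 + 1*2 = 10 = chi_rho(e) = 10.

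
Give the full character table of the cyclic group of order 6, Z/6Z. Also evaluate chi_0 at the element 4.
Character table of Z/6Z (irreps indexed chi_0,...,chi_5 with chi_k(m) = zeta_6^(k*m), zeta_6 = exp(2*pi*i/6)):
  irrep \ class  {0} (size 1)  {1} (size 1)    {2} (size 1)    {3} (size 1)  {4} (size 1)    {5} (size 1)  
  chi_0          1             1               1               1             1               1             
  chi_1          1             exp(I*pi/3)     exp(2*I*pi/3)   -1            exp(-2*I*pi/3)  exp(-I*pi/3)  
  chi_2          1             exp(2*I*pi/3)   exp(-2*I*pi/3)  1             exp(2*I*pi/3)   exp(-2*I*pi/3)
  chi_3          1             -1              1               -1            1               -1            
  chi_4          1             exp(-2*I*pi/3)  exp(2*I*pi/3)   1             exp(-2*I*pi/3)  exp(2*I*pi/3) 
  chi_5          1             exp(-I*pi/3)    exp(-2*I*pi/3)  -1            exp(2*I*pi/3)   exp(I*pi/3)   

Spot check: chi_0(4) = zeta_6^(0*4) = zeta_6^0 = 1.

Reasoning: Z/6Z is abelian, so all 6 irreducible complex representations are 1-dimensional. They are given by chi_k(m) = zeta_6^(k*m) for k = 0,...,5. Row orthogonality: sum_m chi_k(m) conj(chi_l(m)) = 6 * [k = l].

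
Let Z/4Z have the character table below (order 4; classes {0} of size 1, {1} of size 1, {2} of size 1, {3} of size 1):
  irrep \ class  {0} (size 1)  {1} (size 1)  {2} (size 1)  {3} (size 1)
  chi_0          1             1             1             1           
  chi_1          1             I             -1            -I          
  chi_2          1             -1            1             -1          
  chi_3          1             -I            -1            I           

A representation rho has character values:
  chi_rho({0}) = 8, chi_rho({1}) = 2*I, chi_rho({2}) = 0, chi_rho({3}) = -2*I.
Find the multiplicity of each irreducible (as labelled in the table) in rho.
Multiplicities: chi_0: 2, chi_1: 3, chi_2: 2, chi_3: 1.

Details: Use <chi_rho, chi> = (1/|G|) sum_C |C| * chi_rho(C) * conj(chi(C)) with |G| = 4 for each irreducible chi in the table:
  <chi_rho, chi_0> = (1/4)[1*(8)*conj(1) + 1*(2*I)*conj(1) + 1*(0)*conj(1) + 1*(-2*I)*conj(1)]
      = (1/4)[(8) + (2*I) + (0) + (-2*I)] = 8/4 = 2
  <chi_rho, chi_1> = (1/4)[1*(8)*conj(1) + 1*(2*I)*conj(I) + 1*(0)*conj(-1) + 1*(-2*I)*conj(-I)]
      = (1/4)[(8) + (2) + (0) + (2)] = 12/4 = 3
  <chi_rho, chi_2> = (1/4)[1*(8)*conj(1) + 1*(2*I)*conj(-1) + 1*(0)*conj(1) + 1*(-2*I)*conj(-1)]
      = (1/4)[(8) + (-2*I) + (0) + (2*I)] = 8/4 = 2
  <chi_rho, chi_3> = (1/4)[1*(8)*conj(1) + 1*(2*I)*conj(-I) + 1*(0)*conj(-1) + 1*(-2*I)*conj(I)]
      = (1/4)[(8) + (-2) + (0) + (-2)] = 4/4 = 1
(Exp terms are combined using exp(i*s)*conj(exp(i*t)) = exp(i*(s-t)), and sums of them are collapsed using the identity that for every m > 1 the m distinct m-th roots of unity sum to 0, e.g. 1 + exp(2*I*pi/3) + exp(-2*I*pi/3) = 0.)
Dimension check: dim(rho) = sum (mult * dim) = 2*1 + 3*1 + 2*1 + 1*1 = 8 = chi_rho(e) = 8.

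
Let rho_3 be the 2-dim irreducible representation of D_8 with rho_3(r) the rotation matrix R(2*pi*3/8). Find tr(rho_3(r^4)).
chi_{rho_3}(r^4) = 2*cos(2*pi*3*4/8) = -2

Proof sketch: rho_3(r^4) is rotation by angle 2*pi*3*4/8, whose trace is 2*cos(2*pi*3*4/8) = -2.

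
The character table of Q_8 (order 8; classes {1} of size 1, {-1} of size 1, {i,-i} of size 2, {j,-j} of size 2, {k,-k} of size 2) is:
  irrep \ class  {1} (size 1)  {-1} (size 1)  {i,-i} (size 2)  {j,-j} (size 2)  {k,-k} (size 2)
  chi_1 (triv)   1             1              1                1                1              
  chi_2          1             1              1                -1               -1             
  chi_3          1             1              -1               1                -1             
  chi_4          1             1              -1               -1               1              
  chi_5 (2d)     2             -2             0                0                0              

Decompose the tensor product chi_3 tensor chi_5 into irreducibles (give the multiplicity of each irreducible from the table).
chi_3 tensor chi_5 = chi_5 (all other irreducibles have multiplicity 0).

Argument: The character of a tensor product is the pointwise product (chi_3 * chi_5)(C) = chi_3(C) * chi_5(C):
  {1}: (1)*(2), {-1}: (1)*(-2), {i,-i}: (-1)*(0), {j,-j}: (1)*(0), {k,-k}: (-1)*(0)
so (chi_3 * chi_5) takes values
  {1} -> 2, {-1} -> -2, {i,-i} -> 0, {j,-j} -> 0, {k,-k} -> 0.
Now take the inner product of this character with each irreducible chi from the table, <chi_3*chi_5, chi> = (1/8) sum_C |C| (chi_3*chi_5)(C) conj(chi(C)):
  <chi_3*chi_5, chi_1> = (1/8)[1*(2)*conj(1) + 1*(-2)*conj(1) + 2*(0)*conj(1) + 2*(0)*conj(1) + 2*(0)*conj(1)]
      = (1/8)[(2) + (-2) + (0) + (0) + (0)] = 0/8 = 0
  <chi_3*chi_5, chi_2> = (1/8)[1*(2)*conj(1) + 1*(-2)*conj(1) + 2*(0)*conj(1) + 2*(0)*conj(-1) + 2*(0)*conj(-1)]
      = (1/8)[(2) + (-2) + (0) + (0) + (0)] = 0/8 = 0
  <chi_3*chi_5, chi_3> = (1/8)[1*(2)*conj(1) + 1*(-2)*conj(1) + 2*(0)*conj(-1) + 2*(0)*conj(1) + 2*(0)*conj(-1)]
      = (1/8)[(2) + (-2) + (0) + (0) + (0)] = 0/8 = 0
  <chi_3*chi_5, chi_4> = (1/8)[1*(2)*conj(1) + 1*(-2)*conj(1) + 2*(0)*conj(-1) + 2*(0)*conj(-1) + 2*(0)*conj(1)]
      = (1/8)[(2) + (-2) + (0) + (0) + (0)] = 0/8 = 0
  <chi_3*chi_5, chi_5> = (1/8)[1*(2)*conj(2) + 1*(-2)*conj(-2) + 2*(0)*conj(0) + 2*(0)*conj(0) + 2*(0)*conj(0)]
      = (1/8)[(4) + (4) + (0) + (0) + (0)] = 8/8 = 1
Hence the multiplicities are chi_5: 1. Dimension check: dim(chi_3)*dim(chi_5) = 1*2 = 2 and sum (mult * dim) = 1*2 = 2.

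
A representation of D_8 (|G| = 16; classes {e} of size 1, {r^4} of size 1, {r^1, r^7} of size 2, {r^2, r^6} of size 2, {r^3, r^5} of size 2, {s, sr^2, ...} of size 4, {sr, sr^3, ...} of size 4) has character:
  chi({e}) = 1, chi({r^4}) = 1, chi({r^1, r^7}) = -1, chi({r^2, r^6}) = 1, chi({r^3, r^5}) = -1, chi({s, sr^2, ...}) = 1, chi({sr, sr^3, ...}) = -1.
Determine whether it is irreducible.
Irreducible: <chi, chi> = 1.

Proof sketch: <chi, chi> = (1/|G|) sum_C |C| * |chi(C)|^2 = (1/16)[1*|1|^2 + 1*|1|^2 + 2*|-1|^2 + 2*|1|^2 + 2*|-1|^2 + 4*|1|^2 + 4*|-1|^2]
  = (1/16)[(1) + (1) + (2) + (2) + (2) + (4) + (4)] = 16/16 = 1.
A character is irreducible iff <chi, chi> = 1, so this representation is irreducible.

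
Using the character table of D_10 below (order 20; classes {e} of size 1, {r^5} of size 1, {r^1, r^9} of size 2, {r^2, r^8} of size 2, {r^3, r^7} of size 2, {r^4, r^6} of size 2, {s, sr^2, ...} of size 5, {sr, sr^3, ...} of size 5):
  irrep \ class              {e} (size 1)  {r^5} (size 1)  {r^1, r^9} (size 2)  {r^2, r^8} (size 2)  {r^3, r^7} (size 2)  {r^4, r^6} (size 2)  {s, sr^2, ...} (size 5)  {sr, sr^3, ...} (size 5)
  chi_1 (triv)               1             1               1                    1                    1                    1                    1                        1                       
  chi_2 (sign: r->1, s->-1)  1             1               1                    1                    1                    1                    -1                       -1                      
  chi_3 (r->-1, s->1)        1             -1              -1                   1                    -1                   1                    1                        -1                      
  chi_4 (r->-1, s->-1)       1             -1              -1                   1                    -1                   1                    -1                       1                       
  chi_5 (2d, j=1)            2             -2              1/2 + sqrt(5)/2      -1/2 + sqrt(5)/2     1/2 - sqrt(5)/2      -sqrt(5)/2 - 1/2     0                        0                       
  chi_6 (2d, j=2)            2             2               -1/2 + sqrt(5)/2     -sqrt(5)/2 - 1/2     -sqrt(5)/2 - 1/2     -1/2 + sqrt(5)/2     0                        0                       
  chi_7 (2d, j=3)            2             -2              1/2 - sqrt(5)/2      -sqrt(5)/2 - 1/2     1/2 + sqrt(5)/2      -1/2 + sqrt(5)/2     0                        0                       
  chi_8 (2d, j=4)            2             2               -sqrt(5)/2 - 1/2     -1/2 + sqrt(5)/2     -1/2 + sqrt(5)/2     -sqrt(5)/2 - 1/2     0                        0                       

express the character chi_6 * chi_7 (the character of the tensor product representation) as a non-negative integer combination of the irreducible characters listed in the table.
chi_6 tensor chi_7 = chi_3 + chi_4 + chi_5 (all other irreducibles have multiplicity 0).

Proof sketch: The character of a tensor product is the pointwise product (chi_6 * chi_7)(C) = chi_6(C) * chi_7(C):
  {e}: (2)*(2), {r^5}: (2)*(-2), {r^1, r^9}: (-1/2 + sqrt(5)/2)*(1/2 - sqrt(5)/2), {r^2, r^8}: (-sqrt(5)/2 - 1/2)*(-sqrt(5)/2 - 1/2), {r^3, r^7}: (-sqrt(5)/2 - 1/2)*(1/2 + sqrt(5)/2), {r^4, r^6}: (-1/2 + sqrt(5)/2)*(-1/2 + sqrt(5)/2), {s, sr^2, ...}: (0)*(0), {sr, sr^3, ...}: (0)*(0)
so (chi_6 * chi_7) takes values
  {e} -> 4, {r^5} -> -4, {r^1, r^9} -> -3/2 + sqrt(5)/2, {r^2, r^8} -> sqrt(5)/2 + 3/2, {r^3, r^7} -> -3/2 - sqrt(5)/2, {r^4, r^6} -> 3/2 - sqrt(5)/2, {s, sr^2, ...} -> 0, {sr, sr^3, ...} -> 0.
Now take the inner product of this character with each irreducible chi from the table, <chi_6*chi_7, chi> = (1/20) sum_C |C| (chi_6*chi_7)(C) conj(chi(C)):
  <chi_6*chi_7, chi_1> = (1/20)[1*(4)*conj(1) + 1*(-4)*conj(1) + 2*(-3/2 + sqrt(5)/2)*conj(1) + 2*(sqrt(5)/2 + 3/2)*conj(1) + 2*(-3/2 - sqrt(5)/2)*conj(1) + 2*(3/2 - sqrt(5)/2)*conj(1) + 5*(0)*conj(1) + 5*(0)*conj(1)]
      = (1/20)[(4) + (-4) + (-3 + sqrt(5)) + (sqrt(5) + 3) + (-3 - sqrt(5)) + (3 - sqrt(5)) + (0) + (0)] = 0/20 = 0
  <chi_6*chi_7, chi_2> = (1/20)[1*(4)*conj(1) + 1*(-4)*conj(1) + 2*(-3/2 + sqrt(5)/2)*conj(1) + 2*(sqrt(5)/2 + 3/2)*conj(1) + 2*(-3/2 - sqrt(5)/2)*conj(1) + 2*(3/2 - sqrt(5)/2)*conj(1) + 5*(0)*conj(-1) + 5*(0)*conj(-1)]
      = (1/20)[(4) + (-4) + (-3 + sqrt(5)) + (sqrt(5) + 3) + (-3 - sqrt(5)) + (3 - sqrt(5)) + (0) + (0)] = 0/20 = 0
  <chi_6*chi_7, chi_3> = (1/20)[1*(4)*conj(1) + 1*(-4)*conj(-1) + 2*(-3/2 + sqrt(5)/2)*conj(-1) + 2*(sqrt(5)/2 + 3/2)*conj(1) + 2*(-3/2 - sqrt(5)/2)*conj(-1) + 2*(3/2 - sqrt(5)/2)*conj(1) + 5*(0)*conj(1) + 5*(0)*conj(-1)]
      = (1/20)[(4) + (4) + (3 - sqrt(5)) + (sqrt(5) + 3) + (sqrt(5) + 3) + (3 - sqrt(5)) + (0) + (0)] = 20/20 = 1
  <chi_6*chi_7, chi_4> = (1/20)[1*(4)*conj(1) + 1*(-4)*conj(-1) + 2*(-3/2 + sqrt(5)/2)*conj(-1) + 2*(sqrt(5)/2 + 3/2)*conj(1) + 2*(-3/2 - sqrt(5)/2)*conj(-1) + 2*(3/2 - sqrt(5)/2)*conj(1) + 5*(0)*conj(-1) + 5*(0)*conj(1)]
      = (1/20)[(4) + (4) + (3 - sqrt(5)) + (sqrt(5) + 3) + (sqrt(5) + 3) + (3 - sqrt(5)) + (0) + (0)] = 20/20 = 1
  <chi_6*chi_7, chi_5> = (1/20)[1*(4)*conj(2) + 1*(-4)*conj(-2) + 2*(-3/2 + sqrt(5)/2)*conj(1/2 + sqrt(5)/2) + 2*(sqrt(5)/2 + 3/2)*conj(-1/2 + sqrt(5)/2) + 2*(-3/2 - sqrt(5)/2)*conj(1/2 - sqrt(5)/2) + 2*(3/2 - sqrt(5)/2)*conj(-sqrt(5)/2 - 1/2) + 5*(0)*conj(0) + 5*(0)*conj(0)]
      = (1/20)[(8) + (8) + (1 - sqrt(5)) + (1 + sqrt(5)) + (1 + sqrt(5)) + (1 - sqrt(5)) + (0) + (0)] = 20/20 = 1
  <chi_6*chi_7, chi_6> = (1/20)[1*(4)*conj(2) + 1*(-4)*conj(2) + 2*(-3/2 + sqrt(5)/2)*conj(-1/2 + sqrt(5)/2) + 2*(sqrt(5)/2 + 3/2)*conj(-sqrt(5)/2 - 1/2) + 2*(-3/2 - sqrt(5)/2)*conj(-sqrt(5)/2 - 1/2) + 2*(3/2 - sqrt(5)/2)*conj(-1/2 + sqrt(5)/2) + 5*(0)*conj(0) + 5*(0)*conj(0)]
      = (1/20)[(8) + (-8) + (4 - 2*sqrt(5)) + (-2*sqrt(5) - 4) + (4 + 2*sqrt(5)) + (-4 + 2*sqrt(5)) + (0) + (0)] = 0/20 = 0
  <chi_6*chi_7, chi_7> = (1/20)[1*(4)*conj(2) + 1*(-4)*conj(-2) + 2*(-3/2 + sqrt(5)/2)*conj(1/2 - sqrt(5)/2) + 2*(sqrt(5)/2 + 3/2)*conj(-sqrt(5)/2 - 1/2) + 2*(-3/2 - sqrt(5)/2)*conj(1/2 + sqrt(5)/2) + 2*(3/2 - sqrt(5)/2)*conj(-1/2 + sqrt(5)/2) + 5*(0)*conj(0) + 5*(0)*conj(0)]
      = (1/20)[(8) + (8) + (-4 + 2*sqrt(5)) + (-2*sqrt(5) - 4) + (-2*sqrt(5) - 4) + (-4 + 2*sqrt(5)) + (0) + (0)] = 0/20 = 0
  <chi_6*chi_7, chi_8> = (1/20)[1*(4)*conj(2) + 1*(-4)*conj(2) + 2*(-3/2 + sqrt(5)/2)*conj(-sqrt(5)/2 - 1/2) + 2*(sqrt(5)/2 + 3/2)*conj(-1/2 + sqrt(5)/2) + 2*(-3/2 - sqrt(5)/2)*conj(-1/2 + sqrt(5)/2) + 2*(3/2 - sqrt(5)/2)*conj(-sqrt(5)/2 - 1/2) + 5*(0)*conj(0) + 5*(0)*conj(0)]
      = (1/20)[(8) + (-8) + (-1 + sqrt(5)) + (1 + sqrt(5)) + (-sqrt(5) - 1) + (1 - sqrt(5)) + (0) + (0)] = 0/20 = 0
Hence the multiplicities are chi_3: 1, chi_4: 1, chi_5: 1. Dimension check: dim(chi_6)*dim(chi_7) = 2*2 = 4 and sum (mult * dim) = 1*1 + 1*1 + 1*2 = 4.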